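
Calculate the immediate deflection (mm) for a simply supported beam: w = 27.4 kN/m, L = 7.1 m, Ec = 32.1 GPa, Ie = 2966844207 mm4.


Convert: L = 7.1 m = 7100 mm, Ec = 32.1 GPa = 32100 MPa
delta = 5 * 27.4 * 7100^4 / (384 * 32100 * 2966844207)
= 9.52 mm

9.52


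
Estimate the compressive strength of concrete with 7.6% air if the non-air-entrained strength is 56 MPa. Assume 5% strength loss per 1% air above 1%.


Strength loss = (7.6 - 1) * 5 = 33.0%
f'c = 56 * (1 - 33.0/100)
= 37.52 MPa

37.52


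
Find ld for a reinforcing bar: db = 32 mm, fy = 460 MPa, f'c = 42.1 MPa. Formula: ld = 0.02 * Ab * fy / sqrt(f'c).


Ab = pi * 32^2 / 4 = 804.248 mm2
ld = 0.02 * 804.248 * 460 / sqrt(42.1)
= 1140.3 mm

1140.3


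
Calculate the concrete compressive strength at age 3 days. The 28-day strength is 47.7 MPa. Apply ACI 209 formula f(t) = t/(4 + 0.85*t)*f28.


f(3) = 3 / (4 + 0.85 * 3) * 47.7
= 3 / 6.55 * 47.7
= 21.85 MPa

21.85


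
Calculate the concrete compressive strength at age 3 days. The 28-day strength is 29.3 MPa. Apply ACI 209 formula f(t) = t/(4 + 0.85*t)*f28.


f(3) = 3 / (4 + 0.85 * 3) * 29.3
= 3 / 6.55 * 29.3
= 13.42 MPa

13.42


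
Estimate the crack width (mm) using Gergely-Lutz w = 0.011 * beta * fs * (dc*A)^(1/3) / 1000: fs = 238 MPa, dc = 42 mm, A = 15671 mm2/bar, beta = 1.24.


w = 0.011 * beta * fs * (dc * A)^(1/3) / 1000
= 0.011 * 1.24 * 238 * (42 * 15671)^(1/3) / 1000
= 0.282 mm

0.282


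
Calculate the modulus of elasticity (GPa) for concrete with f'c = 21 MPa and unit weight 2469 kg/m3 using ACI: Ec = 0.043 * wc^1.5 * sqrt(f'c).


Ec = 0.043 * 2469^1.5 * sqrt(21) / 1000
= 24.17 GPa

24.17


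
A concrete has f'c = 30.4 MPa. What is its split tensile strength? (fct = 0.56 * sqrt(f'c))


fct = 0.56 * sqrt(30.4)
= 0.56 * 5.514
= 3.088 MPa

3.088


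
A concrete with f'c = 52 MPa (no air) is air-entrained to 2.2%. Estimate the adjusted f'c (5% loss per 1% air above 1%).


Strength loss = (2.2 - 1) * 5 = 6.0%
f'c = 52 * (1 - 6.0/100)
= 48.88 MPa

48.88


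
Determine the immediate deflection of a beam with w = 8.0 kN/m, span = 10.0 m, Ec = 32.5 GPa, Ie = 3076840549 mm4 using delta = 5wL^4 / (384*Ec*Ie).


Convert: L = 10.0 m = 10000 mm, Ec = 32.5 GPa = 32500 MPa
delta = 5 * 8.0 * 10000^4 / (384 * 32500 * 3076840549)
= 10.42 mm

10.42


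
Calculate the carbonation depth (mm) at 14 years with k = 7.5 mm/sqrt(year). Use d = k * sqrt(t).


depth = k * sqrt(t)
= 7.5 * sqrt(14)
= 28.06 mm

28.06


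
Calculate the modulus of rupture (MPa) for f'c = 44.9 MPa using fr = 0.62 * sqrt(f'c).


fr = 0.62 * sqrt(44.9)
= 4.154 MPa

4.154


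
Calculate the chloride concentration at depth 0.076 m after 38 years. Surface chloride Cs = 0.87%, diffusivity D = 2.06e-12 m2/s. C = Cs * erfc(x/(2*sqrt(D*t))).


t_seconds = 38 * 365.25 * 24 * 3600 = 1199188800.0 s
arg = 0.076 / (2 * sqrt(2.06e-12 * 1199188800.0))
= 0.7646
erfc(0.7646) = 0.2796
C = 0.87 * 0.2796 = 0.2432%

0.2432


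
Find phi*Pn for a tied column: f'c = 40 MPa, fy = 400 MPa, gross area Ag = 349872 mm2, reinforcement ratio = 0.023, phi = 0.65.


Ast = rho * Ag = 0.023 * 349872 = 8047.056 mm2
phi*Pn = 0.65 * 0.80 * (0.85 * 40 * (349872 - 8047.056) + 400 * 8047.056) / 1000
= 7717.25 kN

7717.25


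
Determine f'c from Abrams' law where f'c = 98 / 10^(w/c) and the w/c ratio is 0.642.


f'c = 98 / 10^0.642
= 98 / 4.385
= 22.35 MPa

22.35


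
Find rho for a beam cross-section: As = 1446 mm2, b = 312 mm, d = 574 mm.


rho = As / (b * d)
= 1446 / (312 * 574)
= 0.0081

0.0081


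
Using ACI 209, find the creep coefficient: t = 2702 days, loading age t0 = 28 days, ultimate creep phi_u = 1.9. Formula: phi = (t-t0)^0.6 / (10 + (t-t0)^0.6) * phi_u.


dt = 2702 - 28 = 2674
phi = 2674^0.6 / (10 + 2674^0.6) * 1.9
= 1.747

1.747


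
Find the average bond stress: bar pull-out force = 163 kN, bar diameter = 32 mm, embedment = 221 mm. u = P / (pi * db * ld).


u = P / (pi * db * ld)
= 163 * 1000 / (pi * 32 * 221)
= 7.337 MPa

7.337


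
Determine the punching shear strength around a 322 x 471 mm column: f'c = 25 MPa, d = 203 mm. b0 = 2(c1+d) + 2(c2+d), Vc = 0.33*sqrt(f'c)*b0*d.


b0 = 2*(322 + 203) + 2*(471 + 203) = 2398 mm
Vc = 0.33 * sqrt(25) * 2398 * 203 / 1000
= 803.21 kN

803.21


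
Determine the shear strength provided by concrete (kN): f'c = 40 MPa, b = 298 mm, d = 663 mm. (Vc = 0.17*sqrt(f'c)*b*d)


Vc = 0.17 * sqrt(40) * 298 * 663 / 1000
= 212.43 kN

212.43


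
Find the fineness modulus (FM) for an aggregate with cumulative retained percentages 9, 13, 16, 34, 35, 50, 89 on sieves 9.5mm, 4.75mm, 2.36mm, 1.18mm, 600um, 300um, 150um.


FM = sum(cumulative % retained) / 100
= 246 / 100
= 2.46

2.46


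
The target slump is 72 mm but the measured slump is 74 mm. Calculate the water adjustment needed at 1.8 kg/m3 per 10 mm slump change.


Difference = 72 - 74 = -2 mm
Water adjustment = -2 * 1.8 / 10 = -0.4 kg/m3

-0.4


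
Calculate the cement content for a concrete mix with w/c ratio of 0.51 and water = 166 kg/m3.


Cement = water / (w/c)
= 166 / 0.51
= 325.5 kg/m3

325.5


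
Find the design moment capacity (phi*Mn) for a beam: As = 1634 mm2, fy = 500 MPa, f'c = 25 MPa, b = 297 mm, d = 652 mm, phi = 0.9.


a = As * fy / (0.85 * f'c * b)
= 1634 * 500 / (0.85 * 25 * 297)
= 129.4514 mm
Mn = As * fy * (d - a/2) / 10^6
= 479.8031 kN-m
phi*Mn = 0.9 * 479.8031 = 431.82 kN-m

431.82


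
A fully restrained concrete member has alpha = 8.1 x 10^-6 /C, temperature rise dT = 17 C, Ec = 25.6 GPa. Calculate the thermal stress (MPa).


sigma = alpha * dT * Ec
= 8.1e-6 * 17 * 25.6 * 1000
= 3.525 MPa

3.525


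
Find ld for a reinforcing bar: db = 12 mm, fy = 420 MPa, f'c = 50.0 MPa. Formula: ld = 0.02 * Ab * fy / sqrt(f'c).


Ab = pi * 12^2 / 4 = 113.097 mm2
ld = 0.02 * 113.097 * 420 / sqrt(50.0)
= 134.4 mm

134.4


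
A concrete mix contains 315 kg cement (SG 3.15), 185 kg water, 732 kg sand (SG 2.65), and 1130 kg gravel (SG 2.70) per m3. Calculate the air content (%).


Vol cement = 315 / (3.15 * 1000) = 0.1 m3
Vol water = 185 / 1000 = 0.185 m3
Vol sand = 732 / (2.65 * 1000) = 0.276226 m3
Vol gravel = 1130 / (2.70 * 1000) = 0.418519 m3
Total solid + water volume = 0.979745 m3
Air = (1 - 0.979745) * 100 = 2.03%

2.03


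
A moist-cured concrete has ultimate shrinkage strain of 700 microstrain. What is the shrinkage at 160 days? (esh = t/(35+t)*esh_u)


esh(160) = 160 / (35 + 160) * 700
= 160 / 195 * 700
= 574.4 microstrain

574.4


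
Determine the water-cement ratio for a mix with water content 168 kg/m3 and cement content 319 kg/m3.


w/c = water / cement
w/c = 168 / 319 = 0.527

0.527


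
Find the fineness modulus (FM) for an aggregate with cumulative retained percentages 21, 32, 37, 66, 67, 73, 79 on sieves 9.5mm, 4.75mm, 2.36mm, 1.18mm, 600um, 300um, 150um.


FM = sum(cumulative % retained) / 100
= 375 / 100
= 3.75

3.75


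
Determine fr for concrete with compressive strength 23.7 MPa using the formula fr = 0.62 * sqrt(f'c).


fr = 0.62 * sqrt(23.7)
= 3.018 MPa

3.018


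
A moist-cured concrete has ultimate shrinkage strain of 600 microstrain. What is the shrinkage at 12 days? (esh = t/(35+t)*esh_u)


esh(12) = 12 / (35 + 12) * 600
= 12 / 47 * 600
= 153.2 microstrain

153.2


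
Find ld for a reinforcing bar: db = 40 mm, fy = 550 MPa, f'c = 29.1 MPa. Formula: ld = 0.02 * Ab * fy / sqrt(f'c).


Ab = pi * 40^2 / 4 = 1256.637 mm2
ld = 0.02 * 1256.637 * 550 / sqrt(29.1)
= 2562.5 mm

2562.5


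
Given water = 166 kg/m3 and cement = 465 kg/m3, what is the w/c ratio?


w/c = water / cement
w/c = 166 / 465 = 0.357

0.357


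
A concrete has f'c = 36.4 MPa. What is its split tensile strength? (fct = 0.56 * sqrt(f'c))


fct = 0.56 * sqrt(36.4)
= 0.56 * 6.033
= 3.379 MPa

3.379


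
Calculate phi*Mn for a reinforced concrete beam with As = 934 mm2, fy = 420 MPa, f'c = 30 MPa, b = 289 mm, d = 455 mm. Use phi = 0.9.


a = As * fy / (0.85 * f'c * b)
= 934 * 420 / (0.85 * 30 * 289)
= 53.2302 mm
Mn = As * fy * (d - a/2) / 10^6
= 168.0468 kN-m
phi*Mn = 0.9 * 168.0468 = 151.24 kN-m

151.24


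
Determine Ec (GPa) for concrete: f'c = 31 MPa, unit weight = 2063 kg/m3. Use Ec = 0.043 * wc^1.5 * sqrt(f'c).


Ec = 0.043 * 2063^1.5 * sqrt(31) / 1000
= 22.43 GPa

22.43


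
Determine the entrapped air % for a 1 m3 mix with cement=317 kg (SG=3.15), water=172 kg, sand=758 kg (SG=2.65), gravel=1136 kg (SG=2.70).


Vol cement = 317 / (3.15 * 1000) = 0.100635 m3
Vol water = 172 / 1000 = 0.172 m3
Vol sand = 758 / (2.65 * 1000) = 0.286038 m3
Vol gravel = 1136 / (2.70 * 1000) = 0.420741 m3
Total solid + water volume = 0.979413 m3
Air = (1 - 0.979413) * 100 = 2.06%

2.06


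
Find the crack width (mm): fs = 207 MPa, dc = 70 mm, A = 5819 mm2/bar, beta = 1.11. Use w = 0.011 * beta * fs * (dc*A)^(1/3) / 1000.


w = 0.011 * beta * fs * (dc * A)^(1/3) / 1000
= 0.011 * 1.11 * 207 * (70 * 5819)^(1/3) / 1000
= 0.187 mm

0.187


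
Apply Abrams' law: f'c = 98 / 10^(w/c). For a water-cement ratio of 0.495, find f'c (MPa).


f'c = 98 / 10^0.495
= 98 / 3.126
= 31.35 MPa

31.35


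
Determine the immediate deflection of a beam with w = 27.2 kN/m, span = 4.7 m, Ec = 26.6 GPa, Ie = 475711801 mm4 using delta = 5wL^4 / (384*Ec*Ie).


Convert: L = 4.7 m = 4700 mm, Ec = 26.6 GPa = 26600 MPa
delta = 5 * 27.2 * 4700^4 / (384 * 26600 * 475711801)
= 13.66 mm

13.66


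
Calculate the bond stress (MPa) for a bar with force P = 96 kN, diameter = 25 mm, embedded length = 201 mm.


u = P / (pi * db * ld)
= 96 * 1000 / (pi * 25 * 201)
= 6.081 MPa

6.081


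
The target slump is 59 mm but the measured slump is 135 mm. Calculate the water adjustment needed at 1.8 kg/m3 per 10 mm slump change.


Difference = 59 - 135 = -76 mm
Water adjustment = -76 * 1.8 / 10 = -13.7 kg/m3

-13.7


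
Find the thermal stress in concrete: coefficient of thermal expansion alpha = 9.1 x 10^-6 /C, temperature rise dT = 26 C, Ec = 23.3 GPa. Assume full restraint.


sigma = alpha * dT * Ec
= 9.1e-6 * 26 * 23.3 * 1000
= 5.513 MPa

5.513


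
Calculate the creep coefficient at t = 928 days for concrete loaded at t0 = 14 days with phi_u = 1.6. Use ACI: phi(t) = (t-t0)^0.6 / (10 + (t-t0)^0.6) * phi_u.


dt = 928 - 14 = 914
phi = 914^0.6 / (10 + 914^0.6) * 1.6
= 1.371

1.371


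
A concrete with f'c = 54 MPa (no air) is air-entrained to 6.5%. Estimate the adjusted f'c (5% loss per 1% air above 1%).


Strength loss = (6.5 - 1) * 5 = 27.5%
f'c = 54 * (1 - 27.5/100)
= 39.15 MPa

39.15


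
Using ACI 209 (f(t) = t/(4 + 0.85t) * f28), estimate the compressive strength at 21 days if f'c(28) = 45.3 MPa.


f(21) = 21 / (4 + 0.85 * 21) * 45.3
= 21 / 21.85 * 45.3
= 43.54 MPa

43.54


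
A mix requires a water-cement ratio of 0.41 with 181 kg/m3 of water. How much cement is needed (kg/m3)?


Cement = water / (w/c)
= 181 / 0.41
= 441.5 kg/m3

441.5


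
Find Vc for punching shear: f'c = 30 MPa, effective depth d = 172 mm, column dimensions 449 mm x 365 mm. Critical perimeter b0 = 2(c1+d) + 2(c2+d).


b0 = 2*(449 + 172) + 2*(365 + 172) = 2316 mm
Vc = 0.33 * sqrt(30) * 2316 * 172 / 1000
= 720.02 kN

720.02


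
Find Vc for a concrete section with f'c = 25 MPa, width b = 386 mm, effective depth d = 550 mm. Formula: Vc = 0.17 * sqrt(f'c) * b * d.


Vc = 0.17 * sqrt(25) * 386 * 550 / 1000
= 180.46 kN

180.46


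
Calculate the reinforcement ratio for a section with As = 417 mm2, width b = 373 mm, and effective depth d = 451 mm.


rho = As / (b * d)
= 417 / (373 * 451)
= 0.0025

0.0025


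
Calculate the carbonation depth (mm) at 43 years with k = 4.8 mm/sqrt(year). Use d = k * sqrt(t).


depth = k * sqrt(t)
= 4.8 * sqrt(43)
= 31.48 mm

31.48


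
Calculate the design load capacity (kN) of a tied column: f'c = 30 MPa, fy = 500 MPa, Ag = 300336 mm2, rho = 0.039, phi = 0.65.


Ast = rho * Ag = 0.039 * 300336 = 11713.104 mm2
phi*Pn = 0.65 * 0.80 * (0.85 * 30 * (300336 - 11713.104) + 500 * 11713.104) / 1000
= 6872.55 kN

6872.55


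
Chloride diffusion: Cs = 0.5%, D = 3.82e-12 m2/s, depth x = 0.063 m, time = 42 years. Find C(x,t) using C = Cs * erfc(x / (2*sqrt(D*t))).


t_seconds = 42 * 365.25 * 24 * 3600 = 1325419200.0 s
arg = 0.063 / (2 * sqrt(3.82e-12 * 1325419200.0))
= 0.4427
erfc(0.4427) = 0.5313
C = 0.5 * 0.5313 = 0.2656%

0.2656


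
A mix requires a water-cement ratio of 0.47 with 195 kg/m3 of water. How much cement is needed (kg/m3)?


Cement = water / (w/c)
= 195 / 0.47
= 414.9 kg/m3

414.9


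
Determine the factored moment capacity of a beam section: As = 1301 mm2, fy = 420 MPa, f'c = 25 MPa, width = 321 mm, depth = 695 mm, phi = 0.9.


a = As * fy / (0.85 * f'c * b)
= 1301 * 420 / (0.85 * 25 * 321)
= 80.1056 mm
Mn = As * fy * (d - a/2) / 10^6
= 357.8763 kN-m
phi*Mn = 0.9 * 357.8763 = 322.09 kN-m

322.09


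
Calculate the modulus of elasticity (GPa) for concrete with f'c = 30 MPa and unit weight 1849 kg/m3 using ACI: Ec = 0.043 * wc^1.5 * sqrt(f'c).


Ec = 0.043 * 1849^1.5 * sqrt(30) / 1000
= 18.73 GPa

18.73


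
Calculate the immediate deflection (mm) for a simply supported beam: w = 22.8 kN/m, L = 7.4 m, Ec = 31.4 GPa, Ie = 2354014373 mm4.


Convert: L = 7.4 m = 7400 mm, Ec = 31.4 GPa = 31400 MPa
delta = 5 * 22.8 * 7400^4 / (384 * 31400 * 2354014373)
= 12.04 mm

12.04


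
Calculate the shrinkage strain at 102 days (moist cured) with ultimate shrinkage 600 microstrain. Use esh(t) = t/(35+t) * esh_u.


esh(102) = 102 / (35 + 102) * 600
= 102 / 137 * 600
= 446.7 microstrain

446.7


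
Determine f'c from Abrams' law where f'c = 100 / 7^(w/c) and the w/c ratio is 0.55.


f'c = 100 / 7^0.55
= 100 / 2.916
= 34.29 MPa

34.29


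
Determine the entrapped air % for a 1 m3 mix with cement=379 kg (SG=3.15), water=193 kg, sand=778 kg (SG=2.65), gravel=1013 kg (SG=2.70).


Vol cement = 379 / (3.15 * 1000) = 0.120317 m3
Vol water = 193 / 1000 = 0.193 m3
Vol sand = 778 / (2.65 * 1000) = 0.293585 m3
Vol gravel = 1013 / (2.70 * 1000) = 0.375185 m3
Total solid + water volume = 0.982088 m3
Air = (1 - 0.982088) * 100 = 1.79%

1.79


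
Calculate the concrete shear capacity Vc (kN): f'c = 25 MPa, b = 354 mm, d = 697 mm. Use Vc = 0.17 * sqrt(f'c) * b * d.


Vc = 0.17 * sqrt(25) * 354 * 697 / 1000
= 209.73 kN

209.73


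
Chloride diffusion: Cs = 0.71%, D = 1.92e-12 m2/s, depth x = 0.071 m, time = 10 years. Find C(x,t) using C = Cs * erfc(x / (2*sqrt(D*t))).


t_seconds = 10 * 365.25 * 24 * 3600 = 315576000.0 s
arg = 0.071 / (2 * sqrt(1.92e-12 * 315576000.0))
= 1.4422
erfc(1.4422) = 0.0414
C = 0.71 * 0.0414 = 0.0294%

0.0294


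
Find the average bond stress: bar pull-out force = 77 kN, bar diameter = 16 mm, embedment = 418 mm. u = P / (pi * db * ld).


u = P / (pi * db * ld)
= 77 * 1000 / (pi * 16 * 418)
= 3.665 MPa

3.665


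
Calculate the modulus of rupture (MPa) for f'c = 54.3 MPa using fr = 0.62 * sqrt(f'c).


fr = 0.62 * sqrt(54.3)
= 4.569 MPa

4.569


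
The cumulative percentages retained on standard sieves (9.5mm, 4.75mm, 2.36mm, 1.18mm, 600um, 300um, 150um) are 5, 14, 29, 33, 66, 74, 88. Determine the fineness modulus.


FM = sum(cumulative % retained) / 100
= 309 / 100
= 3.09

3.09


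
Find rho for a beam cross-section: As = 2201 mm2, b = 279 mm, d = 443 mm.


rho = As / (b * d)
= 2201 / (279 * 443)
= 0.0178

0.0178


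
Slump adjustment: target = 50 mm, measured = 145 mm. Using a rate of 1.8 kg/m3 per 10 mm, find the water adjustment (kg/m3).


Difference = 50 - 145 = -95 mm
Water adjustment = -95 * 1.8 / 10 = -17.1 kg/m3

-17.1


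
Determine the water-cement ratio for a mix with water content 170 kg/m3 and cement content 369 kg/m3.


w/c = water / cement
w/c = 170 / 369 = 0.461

0.461


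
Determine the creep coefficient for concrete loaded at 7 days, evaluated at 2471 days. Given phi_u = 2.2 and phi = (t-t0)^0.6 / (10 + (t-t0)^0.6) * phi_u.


dt = 2471 - 7 = 2464
phi = 2464^0.6 / (10 + 2464^0.6) * 2.2
= 2.014

2.014


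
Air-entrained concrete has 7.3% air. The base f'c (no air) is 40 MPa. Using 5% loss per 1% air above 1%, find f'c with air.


Strength loss = (7.3 - 1) * 5 = 31.5%
f'c = 40 * (1 - 31.5/100)
= 27.4 MPa

27.4


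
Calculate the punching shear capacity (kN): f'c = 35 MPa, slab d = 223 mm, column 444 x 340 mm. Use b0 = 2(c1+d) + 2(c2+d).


b0 = 2*(444 + 223) + 2*(340 + 223) = 2460 mm
Vc = 0.33 * sqrt(35) * 2460 * 223 / 1000
= 1071.0 kN

1071.0


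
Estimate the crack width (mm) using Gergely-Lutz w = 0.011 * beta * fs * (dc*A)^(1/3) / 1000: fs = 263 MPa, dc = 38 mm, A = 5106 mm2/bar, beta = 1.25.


w = 0.011 * beta * fs * (dc * A)^(1/3) / 1000
= 0.011 * 1.25 * 263 * (38 * 5106)^(1/3) / 1000
= 0.209 mm

0.209


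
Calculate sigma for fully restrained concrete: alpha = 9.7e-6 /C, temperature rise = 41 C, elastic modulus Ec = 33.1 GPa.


sigma = alpha * dT * Ec
= 9.7e-6 * 41 * 33.1 * 1000
= 13.164 MPa

13.164


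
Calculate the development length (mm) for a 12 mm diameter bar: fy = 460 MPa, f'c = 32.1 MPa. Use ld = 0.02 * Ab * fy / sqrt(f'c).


Ab = pi * 12^2 / 4 = 113.097 mm2
ld = 0.02 * 113.097 * 460 / sqrt(32.1)
= 183.6 mm

183.6


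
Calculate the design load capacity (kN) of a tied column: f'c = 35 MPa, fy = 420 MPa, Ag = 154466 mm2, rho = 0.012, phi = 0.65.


Ast = rho * Ag = 0.012 * 154466 = 1853.592 mm2
phi*Pn = 0.65 * 0.80 * (0.85 * 35 * (154466 - 1853.592) + 420 * 1853.592) / 1000
= 2765.74 kN

2765.74


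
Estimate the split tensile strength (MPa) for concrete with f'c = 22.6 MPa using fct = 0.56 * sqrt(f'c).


fct = 0.56 * sqrt(22.6)
= 0.56 * 4.754
= 2.662 MPa

2.662


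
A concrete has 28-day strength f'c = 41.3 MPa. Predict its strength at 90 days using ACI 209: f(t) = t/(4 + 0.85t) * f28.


f(90) = 90 / (4 + 0.85 * 90) * 41.3
= 90 / 80.5 * 41.3
= 46.17 MPa

46.17


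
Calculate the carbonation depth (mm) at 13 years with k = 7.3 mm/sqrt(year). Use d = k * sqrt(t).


depth = k * sqrt(t)
= 7.3 * sqrt(13)
= 26.32 mm

26.32


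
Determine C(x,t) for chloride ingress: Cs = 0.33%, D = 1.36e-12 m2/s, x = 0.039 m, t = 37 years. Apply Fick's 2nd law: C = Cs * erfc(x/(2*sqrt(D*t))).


t_seconds = 37 * 365.25 * 24 * 3600 = 1167631200.0 s
arg = 0.039 / (2 * sqrt(1.36e-12 * 1167631200.0))
= 0.4893
erfc(0.4893) = 0.4889
C = 0.33 * 0.4889 = 0.1613%

0.1613


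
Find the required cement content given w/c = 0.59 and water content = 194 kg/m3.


Cement = water / (w/c)
= 194 / 0.59
= 328.8 kg/m3

328.8


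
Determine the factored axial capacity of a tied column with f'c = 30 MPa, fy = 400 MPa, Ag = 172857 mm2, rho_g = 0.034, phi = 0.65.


Ast = rho * Ag = 0.034 * 172857 = 5877.138 mm2
phi*Pn = 0.65 * 0.80 * (0.85 * 30 * (172857 - 5877.138) + 400 * 5877.138) / 1000
= 3436.6 kN

3436.6


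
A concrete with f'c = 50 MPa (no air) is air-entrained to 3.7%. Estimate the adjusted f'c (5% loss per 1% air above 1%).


Strength loss = (3.7 - 1) * 5 = 13.5%
f'c = 50 * (1 - 13.5/100)
= 43.25 MPa

43.25


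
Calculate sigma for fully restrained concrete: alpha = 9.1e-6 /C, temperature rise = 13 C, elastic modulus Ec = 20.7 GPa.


sigma = alpha * dT * Ec
= 9.1e-6 * 13 * 20.7 * 1000
= 2.449 MPa

2.449


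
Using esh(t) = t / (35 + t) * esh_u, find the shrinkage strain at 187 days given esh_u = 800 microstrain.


esh(187) = 187 / (35 + 187) * 800
= 187 / 222 * 800
= 673.9 microstrain

673.9


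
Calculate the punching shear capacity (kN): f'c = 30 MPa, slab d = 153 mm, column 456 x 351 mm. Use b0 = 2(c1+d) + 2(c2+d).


b0 = 2*(456 + 153) + 2*(351 + 153) = 2226 mm
Vc = 0.33 * sqrt(30) * 2226 * 153 / 1000
= 615.59 kN

615.59


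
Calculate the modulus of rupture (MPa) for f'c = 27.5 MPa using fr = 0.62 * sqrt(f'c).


fr = 0.62 * sqrt(27.5)
= 3.251 MPa

3.251


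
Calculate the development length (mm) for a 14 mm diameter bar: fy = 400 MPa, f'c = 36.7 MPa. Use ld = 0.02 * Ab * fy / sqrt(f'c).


Ab = pi * 14^2 / 4 = 153.938 mm2
ld = 0.02 * 153.938 * 400 / sqrt(36.7)
= 203.3 mm

203.3


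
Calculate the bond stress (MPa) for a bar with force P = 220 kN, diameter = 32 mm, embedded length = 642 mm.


u = P / (pi * db * ld)
= 220 * 1000 / (pi * 32 * 642)
= 3.409 MPa

3.409


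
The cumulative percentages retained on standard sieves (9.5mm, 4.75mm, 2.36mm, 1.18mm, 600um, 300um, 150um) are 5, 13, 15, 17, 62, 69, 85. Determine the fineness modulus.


FM = sum(cumulative % retained) / 100
= 266 / 100
= 2.66

2.66


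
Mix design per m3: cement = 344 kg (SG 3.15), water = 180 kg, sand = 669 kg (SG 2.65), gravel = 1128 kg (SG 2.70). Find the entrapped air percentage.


Vol cement = 344 / (3.15 * 1000) = 0.109206 m3
Vol water = 180 / 1000 = 0.18 m3
Vol sand = 669 / (2.65 * 1000) = 0.252453 m3
Vol gravel = 1128 / (2.70 * 1000) = 0.417778 m3
Total solid + water volume = 0.959437 m3
Air = (1 - 0.959437) * 100 = 4.06%

4.06


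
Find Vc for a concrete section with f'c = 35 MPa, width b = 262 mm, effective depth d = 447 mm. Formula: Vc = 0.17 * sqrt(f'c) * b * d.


Vc = 0.17 * sqrt(35) * 262 * 447 / 1000
= 117.79 kN

117.79


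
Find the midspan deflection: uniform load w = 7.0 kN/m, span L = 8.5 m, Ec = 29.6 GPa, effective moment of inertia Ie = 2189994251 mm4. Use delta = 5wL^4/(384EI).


Convert: L = 8.5 m = 8500 mm, Ec = 29.6 GPa = 29600 MPa
delta = 5 * 7.0 * 8500^4 / (384 * 29600 * 2189994251)
= 7.34 mm

7.34


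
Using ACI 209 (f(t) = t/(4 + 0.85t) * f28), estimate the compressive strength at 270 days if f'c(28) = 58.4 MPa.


f(270) = 270 / (4 + 0.85 * 270) * 58.4
= 270 / 233.5 * 58.4
= 67.53 MPa

67.53


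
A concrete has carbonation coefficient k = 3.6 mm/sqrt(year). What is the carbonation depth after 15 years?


depth = k * sqrt(t)
= 3.6 * sqrt(15)
= 13.94 mm

13.94


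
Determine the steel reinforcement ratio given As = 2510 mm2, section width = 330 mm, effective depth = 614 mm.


rho = As / (b * d)
= 2510 / (330 * 614)
= 0.0124

0.0124


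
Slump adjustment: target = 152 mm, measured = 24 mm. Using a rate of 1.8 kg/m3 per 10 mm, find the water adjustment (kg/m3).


Difference = 152 - 24 = 128 mm
Water adjustment = 128 * 1.8 / 10 = 23.0 kg/m3

23.0


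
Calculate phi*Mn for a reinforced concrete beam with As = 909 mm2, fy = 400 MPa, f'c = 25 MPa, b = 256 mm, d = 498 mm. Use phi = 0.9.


a = As * fy / (0.85 * f'c * b)
= 909 * 400 / (0.85 * 25 * 256)
= 66.8382 mm
Mn = As * fy * (d - a/2) / 10^6
= 168.9216 kN-m
phi*Mn = 0.9 * 168.9216 = 152.03 kN-m

152.03


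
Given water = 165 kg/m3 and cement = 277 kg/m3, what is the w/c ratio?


w/c = water / cement
w/c = 165 / 277 = 0.596

0.596


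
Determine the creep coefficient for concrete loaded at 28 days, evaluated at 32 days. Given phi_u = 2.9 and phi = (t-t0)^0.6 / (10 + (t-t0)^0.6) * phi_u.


dt = 32 - 28 = 4
phi = 4^0.6 / (10 + 4^0.6) * 2.9
= 0.542

0.542


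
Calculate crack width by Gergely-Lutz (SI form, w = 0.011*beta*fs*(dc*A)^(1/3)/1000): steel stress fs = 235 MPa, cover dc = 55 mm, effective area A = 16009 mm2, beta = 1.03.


w = 0.011 * beta * fs * (dc * A)^(1/3) / 1000
= 0.011 * 1.03 * 235 * (55 * 16009)^(1/3) / 1000
= 0.255 mm

0.255


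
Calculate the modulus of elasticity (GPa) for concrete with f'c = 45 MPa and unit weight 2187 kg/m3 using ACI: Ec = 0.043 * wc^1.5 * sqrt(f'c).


Ec = 0.043 * 2187^1.5 * sqrt(45) / 1000
= 29.5 GPa

29.5


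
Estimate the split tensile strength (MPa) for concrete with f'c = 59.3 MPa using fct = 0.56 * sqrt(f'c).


fct = 0.56 * sqrt(59.3)
= 0.56 * 7.701
= 4.312 MPa

4.312


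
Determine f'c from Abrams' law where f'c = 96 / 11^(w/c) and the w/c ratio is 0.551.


f'c = 96 / 11^0.551
= 96 / 3.748
= 25.61 MPa

25.61


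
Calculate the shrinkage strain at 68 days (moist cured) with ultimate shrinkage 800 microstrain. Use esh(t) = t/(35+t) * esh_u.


esh(68) = 68 / (35 + 68) * 800
= 68 / 103 * 800
= 528.2 microstrain

528.2


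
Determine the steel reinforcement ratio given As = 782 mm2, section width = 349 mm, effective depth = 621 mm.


rho = As / (b * d)
= 782 / (349 * 621)
= 0.0036

0.0036


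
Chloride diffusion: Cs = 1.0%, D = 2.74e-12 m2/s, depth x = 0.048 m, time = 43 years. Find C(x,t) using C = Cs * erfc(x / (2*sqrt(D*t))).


t_seconds = 43 * 365.25 * 24 * 3600 = 1356976800.0 s
arg = 0.048 / (2 * sqrt(2.74e-12 * 1356976800.0))
= 0.3936
erfc(0.3936) = 0.5778
C = 1.0 * 0.5778 = 0.5778%

0.5778


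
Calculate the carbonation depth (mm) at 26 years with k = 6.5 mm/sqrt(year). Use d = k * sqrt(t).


depth = k * sqrt(t)
= 6.5 * sqrt(26)
= 33.14 mm

33.14


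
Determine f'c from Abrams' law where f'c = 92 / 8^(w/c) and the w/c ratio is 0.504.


f'c = 92 / 8^0.504
= 92 / 2.852
= 32.26 MPa

32.26


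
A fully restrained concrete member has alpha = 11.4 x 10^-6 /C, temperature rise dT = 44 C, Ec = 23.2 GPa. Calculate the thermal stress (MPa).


sigma = alpha * dT * Ec
= 11.4e-6 * 44 * 23.2 * 1000
= 11.637 MPa

11.637


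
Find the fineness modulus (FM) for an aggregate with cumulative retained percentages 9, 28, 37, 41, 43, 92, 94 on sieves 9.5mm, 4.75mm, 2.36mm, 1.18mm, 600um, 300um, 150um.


FM = sum(cumulative % retained) / 100
= 344 / 100
= 3.44

3.44


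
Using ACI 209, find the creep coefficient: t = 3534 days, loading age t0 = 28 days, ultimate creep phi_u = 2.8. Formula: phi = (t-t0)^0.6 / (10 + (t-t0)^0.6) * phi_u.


dt = 3534 - 28 = 3506
phi = 3506^0.6 / (10 + 3506^0.6) * 2.8
= 2.605

2.605


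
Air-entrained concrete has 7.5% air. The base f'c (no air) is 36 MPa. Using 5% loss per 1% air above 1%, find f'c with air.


Strength loss = (7.5 - 1) * 5 = 32.5%
f'c = 36 * (1 - 32.5/100)
= 24.3 MPa

24.3


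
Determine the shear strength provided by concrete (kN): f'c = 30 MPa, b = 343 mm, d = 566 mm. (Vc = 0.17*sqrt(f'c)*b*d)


Vc = 0.17 * sqrt(30) * 343 * 566 / 1000
= 180.77 kN

180.77


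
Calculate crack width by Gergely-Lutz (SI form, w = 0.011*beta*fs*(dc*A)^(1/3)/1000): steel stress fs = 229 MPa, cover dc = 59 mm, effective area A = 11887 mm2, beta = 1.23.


w = 0.011 * beta * fs * (dc * A)^(1/3) / 1000
= 0.011 * 1.23 * 229 * (59 * 11887)^(1/3) / 1000
= 0.275 mm

0.275


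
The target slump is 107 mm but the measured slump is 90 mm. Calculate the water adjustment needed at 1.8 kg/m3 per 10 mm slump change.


Difference = 107 - 90 = 17 mm
Water adjustment = 17 * 1.8 / 10 = 3.1 kg/m3

3.1


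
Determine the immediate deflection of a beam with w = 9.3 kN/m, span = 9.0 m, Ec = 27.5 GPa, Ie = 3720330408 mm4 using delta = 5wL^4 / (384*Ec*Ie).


Convert: L = 9.0 m = 9000 mm, Ec = 27.5 GPa = 27500 MPa
delta = 5 * 9.3 * 9000^4 / (384 * 27500 * 3720330408)
= 7.77 mm

7.77


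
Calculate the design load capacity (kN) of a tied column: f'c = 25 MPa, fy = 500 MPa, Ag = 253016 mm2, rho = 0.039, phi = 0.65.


Ast = rho * Ag = 0.039 * 253016 = 9867.624 mm2
phi*Pn = 0.65 * 0.80 * (0.85 * 25 * (253016 - 9867.624) + 500 * 9867.624) / 1000
= 5252.37 kN

5252.37


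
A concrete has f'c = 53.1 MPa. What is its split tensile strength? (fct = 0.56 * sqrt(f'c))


fct = 0.56 * sqrt(53.1)
= 0.56 * 7.287
= 4.081 MPa

4.081


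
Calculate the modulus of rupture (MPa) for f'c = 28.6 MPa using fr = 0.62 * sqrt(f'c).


fr = 0.62 * sqrt(28.6)
= 3.316 MPa

3.316


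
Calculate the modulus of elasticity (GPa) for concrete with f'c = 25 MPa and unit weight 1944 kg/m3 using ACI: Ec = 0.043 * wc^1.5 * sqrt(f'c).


Ec = 0.043 * 1944^1.5 * sqrt(25) / 1000
= 18.43 GPa

18.43


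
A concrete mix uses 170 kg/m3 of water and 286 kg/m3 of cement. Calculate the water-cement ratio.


w/c = water / cement
w/c = 170 / 286 = 0.594

0.594


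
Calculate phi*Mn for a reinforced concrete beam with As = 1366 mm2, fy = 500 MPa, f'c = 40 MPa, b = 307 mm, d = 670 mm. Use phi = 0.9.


a = As * fy / (0.85 * f'c * b)
= 1366 * 500 / (0.85 * 40 * 307)
= 65.434 mm
Mn = As * fy * (d - a/2) / 10^6
= 435.2643 kN-m
phi*Mn = 0.9 * 435.2643 = 391.74 kN-m

391.74


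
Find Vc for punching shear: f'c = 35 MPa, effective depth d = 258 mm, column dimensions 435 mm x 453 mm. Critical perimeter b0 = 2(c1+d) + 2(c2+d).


b0 = 2*(435 + 258) + 2*(453 + 258) = 2808 mm
Vc = 0.33 * sqrt(35) * 2808 * 258 / 1000
= 1414.38 kN

1414.38


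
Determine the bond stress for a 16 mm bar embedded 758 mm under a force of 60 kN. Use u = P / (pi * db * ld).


u = P / (pi * db * ld)
= 60 * 1000 / (pi * 16 * 758)
= 1.575 MPa

1.575


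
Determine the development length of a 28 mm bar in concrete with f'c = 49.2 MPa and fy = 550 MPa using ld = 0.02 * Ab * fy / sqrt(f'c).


Ab = pi * 28^2 / 4 = 615.752 mm2
ld = 0.02 * 615.752 * 550 / sqrt(49.2)
= 965.6 mm

965.6


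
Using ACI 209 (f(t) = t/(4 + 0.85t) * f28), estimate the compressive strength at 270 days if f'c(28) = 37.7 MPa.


f(270) = 270 / (4 + 0.85 * 270) * 37.7
= 270 / 233.5 * 37.7
= 43.59 MPa

43.59


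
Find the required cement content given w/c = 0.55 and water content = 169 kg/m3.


Cement = water / (w/c)
= 169 / 0.55
= 307.3 kg/m3

307.3


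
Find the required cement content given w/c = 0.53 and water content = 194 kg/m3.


Cement = water / (w/c)
= 194 / 0.53
= 366.0 kg/m3

366.0


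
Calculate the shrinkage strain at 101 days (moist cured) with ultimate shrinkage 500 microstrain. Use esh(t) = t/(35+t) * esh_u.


esh(101) = 101 / (35 + 101) * 500
= 101 / 136 * 500
= 371.3 microstrain

371.3


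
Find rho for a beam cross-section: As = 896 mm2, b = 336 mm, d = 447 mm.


rho = As / (b * d)
= 896 / (336 * 447)
= 0.006

0.006


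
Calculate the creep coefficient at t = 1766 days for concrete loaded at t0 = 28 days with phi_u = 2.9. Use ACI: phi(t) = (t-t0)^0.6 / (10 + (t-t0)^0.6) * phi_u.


dt = 1766 - 28 = 1738
phi = 1738^0.6 / (10 + 1738^0.6) * 2.9
= 2.604

2.604


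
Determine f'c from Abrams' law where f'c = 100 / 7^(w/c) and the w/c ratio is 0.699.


f'c = 100 / 7^0.699
= 100 / 3.897
= 25.66 MPa

25.66


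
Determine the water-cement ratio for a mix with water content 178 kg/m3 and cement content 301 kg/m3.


w/c = water / cement
w/c = 178 / 301 = 0.591

0.591


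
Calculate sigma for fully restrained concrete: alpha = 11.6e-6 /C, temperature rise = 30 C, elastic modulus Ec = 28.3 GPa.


sigma = alpha * dT * Ec
= 11.6e-6 * 30 * 28.3 * 1000
= 9.848 MPa

9.848


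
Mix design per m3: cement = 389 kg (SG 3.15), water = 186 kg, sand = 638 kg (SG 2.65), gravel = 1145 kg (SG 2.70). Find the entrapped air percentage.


Vol cement = 389 / (3.15 * 1000) = 0.123492 m3
Vol water = 186 / 1000 = 0.186 m3
Vol sand = 638 / (2.65 * 1000) = 0.240755 m3
Vol gravel = 1145 / (2.70 * 1000) = 0.424074 m3
Total solid + water volume = 0.974321 m3
Air = (1 - 0.974321) * 100 = 2.57%

2.57


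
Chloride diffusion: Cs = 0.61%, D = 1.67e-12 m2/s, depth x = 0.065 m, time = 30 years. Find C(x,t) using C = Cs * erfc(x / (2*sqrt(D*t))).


t_seconds = 30 * 365.25 * 24 * 3600 = 946728000.0 s
arg = 0.065 / (2 * sqrt(1.67e-12 * 946728000.0))
= 0.8174
erfc(0.8174) = 0.2477
C = 0.61 * 0.2477 = 0.1511%

0.1511


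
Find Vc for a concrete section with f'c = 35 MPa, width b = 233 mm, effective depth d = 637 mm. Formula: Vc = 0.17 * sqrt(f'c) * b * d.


Vc = 0.17 * sqrt(35) * 233 * 637 / 1000
= 149.27 kN

149.27


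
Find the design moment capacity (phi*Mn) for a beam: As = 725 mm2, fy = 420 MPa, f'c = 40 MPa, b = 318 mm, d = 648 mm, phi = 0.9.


a = As * fy / (0.85 * f'c * b)
= 725 * 420 / (0.85 * 40 * 318)
= 28.1632 mm
Mn = As * fy * (d - a/2) / 10^6
= 193.0282 kN-m
phi*Mn = 0.9 * 193.0282 = 173.73 kN-m

173.73


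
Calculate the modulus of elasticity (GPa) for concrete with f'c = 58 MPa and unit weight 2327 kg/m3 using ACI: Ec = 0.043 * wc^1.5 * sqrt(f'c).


Ec = 0.043 * 2327^1.5 * sqrt(58) / 1000
= 36.76 GPa

36.76


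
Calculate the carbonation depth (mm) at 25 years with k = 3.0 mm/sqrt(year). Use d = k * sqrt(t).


depth = k * sqrt(t)
= 3.0 * sqrt(25)
= 15.0 mm

15.0


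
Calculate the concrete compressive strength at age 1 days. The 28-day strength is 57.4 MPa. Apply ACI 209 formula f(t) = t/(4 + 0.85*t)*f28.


f(1) = 1 / (4 + 0.85 * 1) * 57.4
= 1 / 4.85 * 57.4
= 11.84 MPa

11.84


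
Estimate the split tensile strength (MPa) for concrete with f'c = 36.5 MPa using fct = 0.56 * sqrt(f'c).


fct = 0.56 * sqrt(36.5)
= 0.56 * 6.042
= 3.383 MPa

3.383


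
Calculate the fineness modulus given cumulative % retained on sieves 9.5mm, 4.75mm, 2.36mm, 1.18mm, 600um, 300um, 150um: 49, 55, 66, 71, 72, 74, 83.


FM = sum(cumulative % retained) / 100
= 470 / 100
= 4.7

4.7


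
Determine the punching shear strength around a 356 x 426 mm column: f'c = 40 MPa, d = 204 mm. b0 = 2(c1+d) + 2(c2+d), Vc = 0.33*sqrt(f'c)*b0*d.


b0 = 2*(356 + 204) + 2*(426 + 204) = 2380 mm
Vc = 0.33 * sqrt(40) * 2380 * 204 / 1000
= 1013.33 kN

1013.33


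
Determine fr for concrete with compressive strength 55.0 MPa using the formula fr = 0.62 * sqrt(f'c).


fr = 0.62 * sqrt(55.0)
= 4.598 MPa

4.598


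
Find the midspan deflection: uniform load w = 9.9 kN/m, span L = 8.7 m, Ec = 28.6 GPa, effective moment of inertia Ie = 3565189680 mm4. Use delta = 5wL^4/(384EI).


Convert: L = 8.7 m = 8700 mm, Ec = 28.6 GPa = 28600 MPa
delta = 5 * 9.9 * 8700^4 / (384 * 28600 * 3565189680)
= 7.24 mm

7.24


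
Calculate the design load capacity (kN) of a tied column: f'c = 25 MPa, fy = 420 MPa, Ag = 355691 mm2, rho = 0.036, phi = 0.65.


Ast = rho * Ag = 0.036 * 355691 = 12804.876 mm2
phi*Pn = 0.65 * 0.80 * (0.85 * 25 * (355691 - 12804.876) + 420 * 12804.876) / 1000
= 6585.48 kN

6585.48


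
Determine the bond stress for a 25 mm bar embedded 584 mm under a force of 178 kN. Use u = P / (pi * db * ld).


u = P / (pi * db * ld)
= 178 * 1000 / (pi * 25 * 584)
= 3.881 MPa

3.881


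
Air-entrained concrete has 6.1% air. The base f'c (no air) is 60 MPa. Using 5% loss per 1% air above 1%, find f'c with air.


Strength loss = (6.1 - 1) * 5 = 25.5%
f'c = 60 * (1 - 25.5/100)
= 44.7 MPa

44.7


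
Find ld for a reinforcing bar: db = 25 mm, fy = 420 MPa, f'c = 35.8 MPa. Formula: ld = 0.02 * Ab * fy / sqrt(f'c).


Ab = pi * 25^2 / 4 = 490.874 mm2
ld = 0.02 * 490.874 * 420 / sqrt(35.8)
= 689.1 mm

689.1


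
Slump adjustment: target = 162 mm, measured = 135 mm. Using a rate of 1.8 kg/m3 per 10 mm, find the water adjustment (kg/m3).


Difference = 162 - 135 = 27 mm
Water adjustment = 27 * 1.8 / 10 = 4.9 kg/m3

4.9


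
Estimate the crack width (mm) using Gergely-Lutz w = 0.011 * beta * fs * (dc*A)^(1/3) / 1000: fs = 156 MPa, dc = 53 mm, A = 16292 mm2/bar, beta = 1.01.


w = 0.011 * beta * fs * (dc * A)^(1/3) / 1000
= 0.011 * 1.01 * 156 * (53 * 16292)^(1/3) / 1000
= 0.165 mm

0.165


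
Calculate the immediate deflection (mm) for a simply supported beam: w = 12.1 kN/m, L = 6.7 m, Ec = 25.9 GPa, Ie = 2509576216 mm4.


Convert: L = 6.7 m = 6700 mm, Ec = 25.9 GPa = 25900 MPa
delta = 5 * 12.1 * 6700^4 / (384 * 25900 * 2509576216)
= 4.88 mm

4.88


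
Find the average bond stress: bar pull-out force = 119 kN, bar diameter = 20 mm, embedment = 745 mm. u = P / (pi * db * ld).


u = P / (pi * db * ld)
= 119 * 1000 / (pi * 20 * 745)
= 2.542 MPa

2.542


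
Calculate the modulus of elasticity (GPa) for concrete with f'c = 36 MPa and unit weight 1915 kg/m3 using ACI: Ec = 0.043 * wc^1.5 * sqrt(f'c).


Ec = 0.043 * 1915^1.5 * sqrt(36) / 1000
= 21.62 GPa

21.62


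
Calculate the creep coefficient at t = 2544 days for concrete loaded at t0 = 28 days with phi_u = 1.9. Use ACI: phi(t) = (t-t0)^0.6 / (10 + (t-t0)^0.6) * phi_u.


dt = 2544 - 28 = 2516
phi = 2516^0.6 / (10 + 2516^0.6) * 1.9
= 1.741

1.741


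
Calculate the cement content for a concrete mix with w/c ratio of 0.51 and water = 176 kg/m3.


Cement = water / (w/c)
= 176 / 0.51
= 345.1 kg/m3

345.1


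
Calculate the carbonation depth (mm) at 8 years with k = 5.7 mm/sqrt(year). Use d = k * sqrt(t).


depth = k * sqrt(t)
= 5.7 * sqrt(8)
= 16.12 mm

16.12


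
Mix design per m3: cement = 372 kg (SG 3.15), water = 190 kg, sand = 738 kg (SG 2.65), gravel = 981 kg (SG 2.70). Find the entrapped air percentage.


Vol cement = 372 / (3.15 * 1000) = 0.118095 m3
Vol water = 190 / 1000 = 0.19 m3
Vol sand = 738 / (2.65 * 1000) = 0.278491 m3
Vol gravel = 981 / (2.70 * 1000) = 0.363333 m3
Total solid + water volume = 0.949919 m3
Air = (1 - 0.949919) * 100 = 5.01%

5.01


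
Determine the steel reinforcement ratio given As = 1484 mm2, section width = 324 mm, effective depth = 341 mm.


rho = As / (b * d)
= 1484 / (324 * 341)
= 0.0134

0.0134


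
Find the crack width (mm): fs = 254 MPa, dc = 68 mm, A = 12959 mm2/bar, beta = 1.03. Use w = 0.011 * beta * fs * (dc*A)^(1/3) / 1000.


w = 0.011 * beta * fs * (dc * A)^(1/3) / 1000
= 0.011 * 1.03 * 254 * (68 * 12959)^(1/3) / 1000
= 0.276 mm

0.276


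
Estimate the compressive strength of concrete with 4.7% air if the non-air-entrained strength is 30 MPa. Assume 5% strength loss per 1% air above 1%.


Strength loss = (4.7 - 1) * 5 = 18.5%
f'c = 30 * (1 - 18.5/100)
= 24.45 MPa

24.45


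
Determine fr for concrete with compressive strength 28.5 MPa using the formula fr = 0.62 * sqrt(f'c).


fr = 0.62 * sqrt(28.5)
= 3.31 MPa

3.31


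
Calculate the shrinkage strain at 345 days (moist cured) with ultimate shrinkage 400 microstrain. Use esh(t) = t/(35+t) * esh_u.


esh(345) = 345 / (35 + 345) * 400
= 345 / 380 * 400
= 363.2 microstrain

363.2


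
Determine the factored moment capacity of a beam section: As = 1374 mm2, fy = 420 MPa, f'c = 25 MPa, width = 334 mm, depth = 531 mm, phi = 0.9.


a = As * fy / (0.85 * f'c * b)
= 1374 * 420 / (0.85 * 25 * 334)
= 81.3075 mm
Mn = As * fy * (d - a/2) / 10^6
= 282.969 kN-m
phi*Mn = 0.9 * 282.969 = 254.67 kN-m

254.67


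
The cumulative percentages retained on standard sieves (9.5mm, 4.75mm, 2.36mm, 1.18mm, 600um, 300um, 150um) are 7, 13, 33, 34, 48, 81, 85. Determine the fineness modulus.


FM = sum(cumulative % retained) / 100
= 301 / 100
= 3.01

3.01


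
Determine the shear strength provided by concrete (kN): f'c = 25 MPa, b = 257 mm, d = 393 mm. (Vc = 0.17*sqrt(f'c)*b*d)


Vc = 0.17 * sqrt(25) * 257 * 393 / 1000
= 85.85 kN

85.85


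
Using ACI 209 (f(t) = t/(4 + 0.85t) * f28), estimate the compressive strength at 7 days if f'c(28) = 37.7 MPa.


f(7) = 7 / (4 + 0.85 * 7) * 37.7
= 7 / 9.95 * 37.7
= 26.52 MPa

26.52


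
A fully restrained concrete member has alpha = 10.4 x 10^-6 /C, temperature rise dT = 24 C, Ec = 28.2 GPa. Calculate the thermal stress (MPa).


sigma = alpha * dT * Ec
= 10.4e-6 * 24 * 28.2 * 1000
= 7.039 MPa

7.039


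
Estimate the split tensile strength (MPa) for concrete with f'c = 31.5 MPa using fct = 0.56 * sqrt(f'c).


fct = 0.56 * sqrt(31.5)
= 0.56 * 5.612
= 3.143 MPa

3.143


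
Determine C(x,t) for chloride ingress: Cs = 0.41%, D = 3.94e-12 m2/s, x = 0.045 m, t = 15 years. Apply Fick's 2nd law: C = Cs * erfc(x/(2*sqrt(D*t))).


t_seconds = 15 * 365.25 * 24 * 3600 = 473364000.0 s
arg = 0.045 / (2 * sqrt(3.94e-12 * 473364000.0))
= 0.521
erfc(0.521) = 0.4612
C = 0.41 * 0.4612 = 0.1891%

0.1891


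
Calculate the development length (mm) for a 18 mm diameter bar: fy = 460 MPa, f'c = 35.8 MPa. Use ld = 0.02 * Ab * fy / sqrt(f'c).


Ab = pi * 18^2 / 4 = 254.469 mm2
ld = 0.02 * 254.469 * 460 / sqrt(35.8)
= 391.3 mm

391.3


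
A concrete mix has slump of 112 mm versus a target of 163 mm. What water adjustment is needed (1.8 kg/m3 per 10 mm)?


Difference = 163 - 112 = 51 mm
Water adjustment = 51 * 1.8 / 10 = 9.2 kg/m3

9.2


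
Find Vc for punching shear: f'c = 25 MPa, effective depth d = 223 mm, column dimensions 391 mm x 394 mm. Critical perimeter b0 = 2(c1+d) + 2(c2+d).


b0 = 2*(391 + 223) + 2*(394 + 223) = 2462 mm
Vc = 0.33 * sqrt(25) * 2462 * 223 / 1000
= 905.89 kN

905.89
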